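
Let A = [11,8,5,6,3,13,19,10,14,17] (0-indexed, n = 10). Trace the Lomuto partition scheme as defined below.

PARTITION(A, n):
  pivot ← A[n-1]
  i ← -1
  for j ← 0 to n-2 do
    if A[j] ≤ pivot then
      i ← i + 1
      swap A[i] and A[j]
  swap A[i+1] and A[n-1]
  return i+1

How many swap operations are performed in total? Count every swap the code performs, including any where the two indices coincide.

9

pivot=17, i=-1
j=0: 11≤17, i=0, swap(0,0) ⇒ [11,8,5,6,3,13,19,10,14,17]
j=1: 8≤17, i=1, swap(1,1) ⇒ [11,8,5,6,3,13,19,10,14,17]
j=2: 5≤17, i=2, swap(2,2) ⇒ [11,8,5,6,3,13,19,10,14,17]
j=3: 6≤17, i=3, swap(3,3) ⇒ [11,8,5,6,3,13,19,10,14,17]
j=4: 3≤17, i=4, swap(4,4) ⇒ [11,8,5,6,3,13,19,10,14,17]
j=5: 13≤17, i=5, swap(5,5) ⇒ [11,8,5,6,3,13,19,10,14,17]
j=6: 19>17, skip
j=7: 10≤17, i=6, swap(6,7) ⇒ [11,8,5,6,3,13,10,19,14,17]
j=8: 14≤17, i=7, swap(7,8) ⇒ [11,8,5,6,3,13,10,14,19,17]
swap(8,9) ⇒ [11,8,5,6,3,13,10,14,17,19]; return 8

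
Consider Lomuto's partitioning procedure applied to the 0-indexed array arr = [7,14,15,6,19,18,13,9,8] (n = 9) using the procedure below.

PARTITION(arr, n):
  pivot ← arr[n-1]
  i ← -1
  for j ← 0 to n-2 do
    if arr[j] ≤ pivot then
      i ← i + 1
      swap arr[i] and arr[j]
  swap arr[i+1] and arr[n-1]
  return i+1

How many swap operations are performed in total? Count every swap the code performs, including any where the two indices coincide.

3

pivot=8, i=-1
j=0: 7≤8, i=0, swap(0,0) ⇒ [7,14,15,6,19,18,13,9,8]
j=1: 14>8, skip
j=2: 15>8, skip
j=3: 6≤8, i=1, swap(1,3) ⇒ [7,6,15,14,19,18,13,9,8]
j=4: 19>8, skip
j=5: 18>8, skip
j=6: 13>8, skip
j=7: 9>8, skip
swap(2,8) ⇒ [7,6,8,14,19,18,13,9,15]; return 2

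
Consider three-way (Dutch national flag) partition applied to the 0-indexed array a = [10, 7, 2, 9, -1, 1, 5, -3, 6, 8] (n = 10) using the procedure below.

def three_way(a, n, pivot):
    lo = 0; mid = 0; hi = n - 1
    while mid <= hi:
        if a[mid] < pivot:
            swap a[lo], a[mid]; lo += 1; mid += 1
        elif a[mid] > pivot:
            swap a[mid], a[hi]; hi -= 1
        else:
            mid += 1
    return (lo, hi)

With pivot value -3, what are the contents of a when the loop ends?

pivot = -3; lo=0, mid=0, hi=9
a[mid]=10>-3: swap a[0],a[9]; hi=8 → [8, 7, 2, 9, -1, 1, 5, -3, 6, 10]
a[mid]=8>-3: swap a[0],a[8]; hi=7 → [6, 7, 2, 9, -1, 1, 5, -3, 8, 10]
a[mid]=6>-3: swap a[0],a[7]; hi=6 → [-3, 7, 2, 9, -1, 1, 5, 6, 8, 10]
a[mid]=-3=-3: mid=1
a[mid]=7>-3: swap a[1],a[6]; hi=5 → [-3, 5, 2, 9, -1, 1, 7, 6, 8, 10]
a[mid]=5>-3: swap a[1],a[5]; hi=4 → [-3, 1, 2, 9, -1, 5, 7, 6, 8, 10]
a[mid]=1>-3: swap a[1],a[4]; hi=3 → [-3, -1, 2, 9, 1, 5, 7, 6, 8, 10]
a[mid]=-1>-3: swap a[1],a[3]; hi=2 → [-3, 9, 2, -1, 1, 5, 7, 6, 8, 10]
a[mid]=9>-3: swap a[1],a[2]; hi=1 → [-3, 2, 9, -1, 1, 5, 7, 6, 8, 10]
a[mid]=2>-3: swap a[1],a[1]; hi=0 → [-3, 2, 9, -1, 1, 5, 7, 6, 8, 10]
end: lo=0, hi=0; a = [-3, 2, 9, -1, 1, 5, 7, 6, 8, 10]

[-3, 2, 9, -1, 1, 5, 7, 6, 8, 10]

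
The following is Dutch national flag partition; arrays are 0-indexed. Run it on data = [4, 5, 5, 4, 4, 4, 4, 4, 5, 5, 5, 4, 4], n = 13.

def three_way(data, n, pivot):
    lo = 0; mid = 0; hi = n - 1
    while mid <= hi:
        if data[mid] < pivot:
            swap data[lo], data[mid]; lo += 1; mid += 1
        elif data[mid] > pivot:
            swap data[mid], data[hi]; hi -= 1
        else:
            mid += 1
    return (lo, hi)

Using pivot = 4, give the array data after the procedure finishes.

[4, 4, 4, 4, 4, 4, 4, 4, 5, 5, 5, 5, 5]

lo=0 mid=0 hi=12
4=4: mid=1
5>4: swap(1,12), hi=11 ⇒ [4, 4, 5, 4, 4, 4, 4, 4, 5, 5, 5, 4, 5]
4=4: mid=2
5>4: swap(2,11), hi=10 ⇒ [4, 4, 4, 4, 4, 4, 4, 4, 5, 5, 5, 5, 5]
4=4: mid=3
4=4: mid=4
4=4: mid=5
4=4: mid=6
4=4: mid=7
4=4: mid=8
5>4: swap(8,10), hi=9 ⇒ [4, 4, 4, 4, 4, 4, 4, 4, 5, 5, 5, 5, 5]
5>4: swap(8,9), hi=8 ⇒ [4, 4, 4, 4, 4, 4, 4, 4, 5, 5, 5, 5, 5]
5>4: swap(8,8), hi=7 ⇒ [4, 4, 4, 4, 4, 4, 4, 4, 5, 5, 5, 5, 5]
done. lo=0 hi=7; data=[4, 4, 4, 4, 4, 4, 4, 4, 5, 5, 5, 5, 5]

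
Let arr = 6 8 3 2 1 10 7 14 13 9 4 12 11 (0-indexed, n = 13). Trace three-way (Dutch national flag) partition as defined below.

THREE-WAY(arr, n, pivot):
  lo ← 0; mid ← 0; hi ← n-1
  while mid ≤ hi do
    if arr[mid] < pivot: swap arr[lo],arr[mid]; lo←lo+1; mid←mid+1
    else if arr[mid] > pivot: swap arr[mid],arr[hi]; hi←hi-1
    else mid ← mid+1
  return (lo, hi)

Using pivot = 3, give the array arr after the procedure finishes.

pivot = 3; lo=0, mid=0, hi=12
arr[mid]=6>3: swap arr[0],arr[12]; hi=11 → 11 8 3 2 1 10 7 14 13 9 4 12 6
arr[mid]=11>3: swap arr[0],arr[11]; hi=10 → 12 8 3 2 1 10 7 14 13 9 4 11 6
arr[mid]=12>3: swap arr[0],arr[10]; hi=9 → 4 8 3 2 1 10 7 14 13 9 12 11 6
arr[mid]=4>3: swap arr[0],arr[9]; hi=8 → 9 8 3 2 1 10 7 14 13 4 12 11 6
arr[mid]=9>3: swap arr[0],arr[8]; hi=7 → 13 8 3 2 1 10 7 14 9 4 12 11 6
arr[mid]=13>3: swap arr[0],arr[7]; hi=6 → 14 8 3 2 1 10 7 13 9 4 12 11 6
arr[mid]=14>3: swap arr[0],arr[6]; hi=5 → 7 8 3 2 1 10 14 13 9 4 12 11 6
arr[mid]=7>3: swap arr[0],arr[5]; hi=4 → 10 8 3 2 1 7 14 13 9 4 12 11 6
arr[mid]=10>3: swap arr[0],arr[4]; hi=3 → 1 8 3 2 10 7 14 13 9 4 12 11 6
arr[mid]=1<3: swap arr[0],arr[0]; lo=1,mid=1 → 1 8 3 2 10 7 14 13 9 4 12 11 6
arr[mid]=8>3: swap arr[1],arr[3]; hi=2 → 1 2 3 8 10 7 14 13 9 4 12 11 6
arr[mid]=2<3: swap arr[1],arr[1]; lo=2,mid=2 → 1 2 3 8 10 7 14 13 9 4 12 11 6
arr[mid]=3=3: mid=3
end: lo=2, hi=2; arr = 1 2 3 8 10 7 14 13 9 4 12 11 6

1 2 3 8 10 7 14 13 9 4 12 11 6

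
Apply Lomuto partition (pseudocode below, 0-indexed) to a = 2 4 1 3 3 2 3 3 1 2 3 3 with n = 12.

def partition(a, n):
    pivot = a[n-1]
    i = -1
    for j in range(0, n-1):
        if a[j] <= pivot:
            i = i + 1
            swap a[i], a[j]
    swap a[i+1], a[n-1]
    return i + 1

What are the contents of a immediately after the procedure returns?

2 1 3 3 2 3 3 1 2 3 3 4

pivot = a[11] = 3; i = -1
j=0: a[0]=2 ≤ 3 → i=0, swap a[0],a[0] (no change) → 2 4 1 3 3 2 3 3 1 2 3 3
j=1: a[1]=4 > 3 → no swap
j=2: a[2]=1 ≤ 3 → i=1, swap a[1],a[2] → 2 1 4 3 3 2 3 3 1 2 3 3
j=3: a[3]=3 ≤ 3 → i=2, swap a[2],a[3] → 2 1 3 4 3 2 3 3 1 2 3 3
j=4: a[4]=3 ≤ 3 → i=3, swap a[3],a[4] → 2 1 3 3 4 2 3 3 1 2 3 3
j=5: a[5]=2 ≤ 3 → i=4, swap a[4],a[5] → 2 1 3 3 2 4 3 3 1 2 3 3
j=6: a[6]=3 ≤ 3 → i=5, swap a[5],a[6] → 2 1 3 3 2 3 4 3 1 2 3 3
j=7: a[7]=3 ≤ 3 → i=6, swap a[6],a[7] → 2 1 3 3 2 3 3 4 1 2 3 3
j=8: a[8]=1 ≤ 3 → i=7, swap a[7],a[8] → 2 1 3 3 2 3 3 1 4 2 3 3
j=9: a[9]=2 ≤ 3 → i=8, swap a[8],a[9] → 2 1 3 3 2 3 3 1 2 4 3 3
j=10: a[10]=3 ≤ 3 → i=9, swap a[9],a[10] → 2 1 3 3 2 3 3 1 2 3 4 3
final swap a[10],a[11] → 2 1 3 3 2 3 3 1 2 3 3 4; return 10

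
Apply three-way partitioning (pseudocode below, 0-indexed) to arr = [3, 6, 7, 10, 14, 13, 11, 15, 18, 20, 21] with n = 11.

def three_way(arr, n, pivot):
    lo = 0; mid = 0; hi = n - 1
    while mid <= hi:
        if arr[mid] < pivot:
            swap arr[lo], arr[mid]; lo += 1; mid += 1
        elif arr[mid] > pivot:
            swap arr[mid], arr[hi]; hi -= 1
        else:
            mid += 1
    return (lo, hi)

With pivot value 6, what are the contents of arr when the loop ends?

[3, 6, 10, 14, 13, 11, 15, 18, 20, 21, 7]

pivot = 6; lo=0, mid=0, hi=10
arr[mid]=3<6: swap arr[0],arr[0]; lo=1,mid=1 → [3, 6, 7, 10, 14, 13, 11, 15, 18, 20, 21]
arr[mid]=6=6: mid=2
arr[mid]=7>6: swap arr[2],arr[10]; hi=9 → [3, 6, 21, 10, 14, 13, 11, 15, 18, 20, 7]
arr[mid]=21>6: swap arr[2],arr[9]; hi=8 → [3, 6, 20, 10, 14, 13, 11, 15, 18, 21, 7]
arr[mid]=20>6: swap arr[2],arr[8]; hi=7 → [3, 6, 18, 10, 14, 13, 11, 15, 20, 21, 7]
arr[mid]=18>6: swap arr[2],arr[7]; hi=6 → [3, 6, 15, 10, 14, 13, 11, 18, 20, 21, 7]
arr[mid]=15>6: swap arr[2],arr[6]; hi=5 → [3, 6, 11, 10, 14, 13, 15, 18, 20, 21, 7]
arr[mid]=11>6: swap arr[2],arr[5]; hi=4 → [3, 6, 13, 10, 14, 11, 15, 18, 20, 21, 7]
arr[mid]=13>6: swap arr[2],arr[4]; hi=3 → [3, 6, 14, 10, 13, 11, 15, 18, 20, 21, 7]
arr[mid]=14>6: swap arr[2],arr[3]; hi=2 → [3, 6, 10, 14, 13, 11, 15, 18, 20, 21, 7]
arr[mid]=10>6: swap arr[2],arr[2]; hi=1 → [3, 6, 10, 14, 13, 11, 15, 18, 20, 21, 7]
end: lo=1, hi=1; arr = [3, 6, 10, 14, 13, 11, 15, 18, 20, 21, 7]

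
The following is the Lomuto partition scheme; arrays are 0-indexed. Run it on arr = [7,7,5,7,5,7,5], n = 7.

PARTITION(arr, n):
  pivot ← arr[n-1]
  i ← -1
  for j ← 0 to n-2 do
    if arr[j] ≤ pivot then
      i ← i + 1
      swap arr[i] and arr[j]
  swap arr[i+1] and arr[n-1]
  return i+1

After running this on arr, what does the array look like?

pivot = arr[6] = 5; i = -1
j=0: arr[0]=7 > 5 → no swap
j=1: arr[1]=7 > 5 → no swap
j=2: arr[2]=5 ≤ 5 → i=0, swap arr[0],arr[2] → [5,7,7,7,5,7,5]
j=3: arr[3]=7 > 5 → no swap
j=4: arr[4]=5 ≤ 5 → i=1, swap arr[1],arr[4] → [5,5,7,7,7,7,5]
j=5: arr[5]=7 > 5 → no swap
final swap arr[2],arr[6] → [5,5,5,7,7,7,7]; return 2

[5,5,5,7,7,7,7]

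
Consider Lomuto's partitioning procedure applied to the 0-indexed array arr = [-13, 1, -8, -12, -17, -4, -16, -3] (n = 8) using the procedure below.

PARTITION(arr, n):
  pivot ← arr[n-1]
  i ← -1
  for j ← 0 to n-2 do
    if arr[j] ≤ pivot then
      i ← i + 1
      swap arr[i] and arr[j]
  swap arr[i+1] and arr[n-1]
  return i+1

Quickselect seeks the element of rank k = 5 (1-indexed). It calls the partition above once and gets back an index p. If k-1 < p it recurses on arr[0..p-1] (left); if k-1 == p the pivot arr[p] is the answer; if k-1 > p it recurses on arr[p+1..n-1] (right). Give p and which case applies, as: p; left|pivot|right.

pivot=-3, i=-1
j=0: -13≤-3, i=0, swap(0,0) ⇒ [-13, 1, -8, -12, -17, -4, -16, -3]
j=1: 1>-3, skip
j=2: -8≤-3, i=1, swap(1,2) ⇒ [-13, -8, 1, -12, -17, -4, -16, -3]
j=3: -12≤-3, i=2, swap(2,3) ⇒ [-13, -8, -12, 1, -17, -4, -16, -3]
j=4: -17≤-3, i=3, swap(3,4) ⇒ [-13, -8, -12, -17, 1, -4, -16, -3]
j=5: -4≤-3, i=4, swap(4,5) ⇒ [-13, -8, -12, -17, -4, 1, -16, -3]
j=6: -16≤-3, i=5, swap(5,6) ⇒ [-13, -8, -12, -17, -4, -16, 1, -3]
swap(6,7) ⇒ [-13, -8, -12, -17, -4, -16, -3, 1]; return 6
p = 6; k-1 = 4 < 6 ⇒ left

6; left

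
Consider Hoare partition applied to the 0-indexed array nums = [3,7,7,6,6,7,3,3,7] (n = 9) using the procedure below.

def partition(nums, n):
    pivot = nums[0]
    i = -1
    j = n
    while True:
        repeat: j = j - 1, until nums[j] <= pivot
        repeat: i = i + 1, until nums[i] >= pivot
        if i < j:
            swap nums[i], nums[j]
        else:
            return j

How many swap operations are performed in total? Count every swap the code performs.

2

pivot=3
j stops at 7 (3), i stops at 0 (3); swap ⇒ [3,7,7,6,6,7,3,3,7]
j stops at 6 (3), i stops at 1 (7); swap ⇒ [3,3,7,6,6,7,7,3,7]
j stops at 1, i stops at 2; i≥j ⇒ return 1. nums=[3,3,7,6,6,7,7,3,7]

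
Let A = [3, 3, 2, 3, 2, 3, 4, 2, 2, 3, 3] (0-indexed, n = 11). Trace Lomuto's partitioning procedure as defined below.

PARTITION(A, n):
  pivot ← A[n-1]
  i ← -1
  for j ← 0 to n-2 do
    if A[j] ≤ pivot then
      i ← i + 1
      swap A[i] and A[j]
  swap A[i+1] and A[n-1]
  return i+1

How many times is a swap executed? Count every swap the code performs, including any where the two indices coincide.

10

pivot = A[10] = 3; i = -1
j=0: A[0]=3 ≤ 3 → i=0, swap A[0],A[0] (no change) → [3, 3, 2, 3, 2, 3, 4, 2, 2, 3, 3]
j=1: A[1]=3 ≤ 3 → i=1, swap A[1],A[1] (no change) → [3, 3, 2, 3, 2, 3, 4, 2, 2, 3, 3]
j=2: A[2]=2 ≤ 3 → i=2, swap A[2],A[2] (no change) → [3, 3, 2, 3, 2, 3, 4, 2, 2, 3, 3]
j=3: A[3]=3 ≤ 3 → i=3, swap A[3],A[3] (no change) → [3, 3, 2, 3, 2, 3, 4, 2, 2, 3, 3]
j=4: A[4]=2 ≤ 3 → i=4, swap A[4],A[4] (no change) → [3, 3, 2, 3, 2, 3, 4, 2, 2, 3, 3]
j=5: A[5]=3 ≤ 3 → i=5, swap A[5],A[5] (no change) → [3, 3, 2, 3, 2, 3, 4, 2, 2, 3, 3]
j=6: A[6]=4 > 3 → no swap
j=7: A[7]=2 ≤ 3 → i=6, swap A[6],A[7] → [3, 3, 2, 3, 2, 3, 2, 4, 2, 3, 3]
j=8: A[8]=2 ≤ 3 → i=7, swap A[7],A[8] → [3, 3, 2, 3, 2, 3, 2, 2, 4, 3, 3]
j=9: A[9]=3 ≤ 3 → i=8, swap A[8],A[9] → [3, 3, 2, 3, 2, 3, 2, 2, 3, 4, 3]
final swap A[9],A[10] → [3, 3, 2, 3, 2, 3, 2, 2, 3, 3, 4]; return 9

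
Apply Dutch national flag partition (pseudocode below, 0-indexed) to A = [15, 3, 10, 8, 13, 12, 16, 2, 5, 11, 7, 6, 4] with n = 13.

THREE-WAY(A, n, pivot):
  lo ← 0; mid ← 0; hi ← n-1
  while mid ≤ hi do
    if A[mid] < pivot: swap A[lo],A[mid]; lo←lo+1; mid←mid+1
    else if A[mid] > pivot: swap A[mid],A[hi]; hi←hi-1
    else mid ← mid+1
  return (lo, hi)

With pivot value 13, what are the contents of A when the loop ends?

[4, 3, 10, 8, 12, 6, 2, 5, 11, 7, 13, 16, 15]

lo=0 mid=0 hi=12
15>13: swap(0,12), hi=11 ⇒ [4, 3, 10, 8, 13, 12, 16, 2, 5, 11, 7, 6, 15]
4<13: swap(0,0), lo=1 mid=1 ⇒ [4, 3, 10, 8, 13, 12, 16, 2, 5, 11, 7, 6, 15]
3<13: swap(1,1), lo=2 mid=2 ⇒ [4, 3, 10, 8, 13, 12, 16, 2, 5, 11, 7, 6, 15]
10<13: swap(2,2), lo=3 mid=3 ⇒ [4, 3, 10, 8, 13, 12, 16, 2, 5, 11, 7, 6, 15]
8<13: swap(3,3), lo=4 mid=4 ⇒ [4, 3, 10, 8, 13, 12, 16, 2, 5, 11, 7, 6, 15]
13=13: mid=5
12<13: swap(4,5), lo=5 mid=6 ⇒ [4, 3, 10, 8, 12, 13, 16, 2, 5, 11, 7, 6, 15]
16>13: swap(6,11), hi=10 ⇒ [4, 3, 10, 8, 12, 13, 6, 2, 5, 11, 7, 16, 15]
6<13: swap(5,6), lo=6 mid=7 ⇒ [4, 3, 10, 8, 12, 6, 13, 2, 5, 11, 7, 16, 15]
2<13: swap(6,7), lo=7 mid=8 ⇒ [4, 3, 10, 8, 12, 6, 2, 13, 5, 11, 7, 16, 15]
5<13: swap(7,8), lo=8 mid=9 ⇒ [4, 3, 10, 8, 12, 6, 2, 5, 13, 11, 7, 16, 15]
11<13: swap(8,9), lo=9 mid=10 ⇒ [4, 3, 10, 8, 12, 6, 2, 5, 11, 13, 7, 16, 15]
7<13: swap(9,10), lo=10 mid=11 ⇒ [4, 3, 10, 8, 12, 6, 2, 5, 11, 7, 13, 16, 15]
done. lo=10 hi=10; A=[4, 3, 10, 8, 12, 6, 2, 5, 11, 7, 13, 16, 15]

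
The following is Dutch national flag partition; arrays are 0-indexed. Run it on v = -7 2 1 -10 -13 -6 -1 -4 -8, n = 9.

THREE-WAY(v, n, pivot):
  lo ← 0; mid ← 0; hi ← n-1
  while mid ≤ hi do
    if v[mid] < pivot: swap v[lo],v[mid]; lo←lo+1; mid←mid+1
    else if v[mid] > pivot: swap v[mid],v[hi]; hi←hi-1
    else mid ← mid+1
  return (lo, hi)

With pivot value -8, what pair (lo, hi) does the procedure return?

lo=0 mid=0 hi=8
-7>-8: swap(0,8), hi=7 ⇒ -8 2 1 -10 -13 -6 -1 -4 -7
-8=-8: mid=1
2>-8: swap(1,7), hi=6 ⇒ -8 -4 1 -10 -13 -6 -1 2 -7
-4>-8: swap(1,6), hi=5 ⇒ -8 -1 1 -10 -13 -6 -4 2 -7
-1>-8: swap(1,5), hi=4 ⇒ -8 -6 1 -10 -13 -1 -4 2 -7
-6>-8: swap(1,4), hi=3 ⇒ -8 -13 1 -10 -6 -1 -4 2 -7
-13<-8: swap(0,1), lo=1 mid=2 ⇒ -13 -8 1 -10 -6 -1 -4 2 -7
1>-8: swap(2,3), hi=2 ⇒ -13 -8 -10 1 -6 -1 -4 2 -7
-10<-8: swap(1,2), lo=2 mid=3 ⇒ -13 -10 -8 1 -6 -1 -4 2 -7
done. lo=2 hi=2; v=-13 -10 -8 1 -6 -1 -4 2 -7

(2, 2)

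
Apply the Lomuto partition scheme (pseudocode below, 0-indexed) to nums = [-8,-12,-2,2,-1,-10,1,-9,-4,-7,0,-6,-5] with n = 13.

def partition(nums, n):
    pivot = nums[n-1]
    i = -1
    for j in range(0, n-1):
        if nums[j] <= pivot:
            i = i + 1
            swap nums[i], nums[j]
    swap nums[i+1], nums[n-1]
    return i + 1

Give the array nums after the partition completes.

pivot = nums[12] = -5; i = -1
j=0: nums[0]=-8 ≤ -5 → i=0, swap nums[0],nums[0] (no change) → [-8,-12,-2,2,-1,-10,1,-9,-4,-7,0,-6,-5]
j=1: nums[1]=-12 ≤ -5 → i=1, swap nums[1],nums[1] (no change) → [-8,-12,-2,2,-1,-10,1,-9,-4,-7,0,-6,-5]
j=2: nums[2]=-2 > -5 → no swap
j=3: nums[3]=2 > -5 → no swap
j=4: nums[4]=-1 > -5 → no swap
j=5: nums[5]=-10 ≤ -5 → i=2, swap nums[2],nums[5] → [-8,-12,-10,2,-1,-2,1,-9,-4,-7,0,-6,-5]
j=6: nums[6]=1 > -5 → no swap
j=7: nums[7]=-9 ≤ -5 → i=3, swap nums[3],nums[7] → [-8,-12,-10,-9,-1,-2,1,2,-4,-7,0,-6,-5]
j=8: nums[8]=-4 > -5 → no swap
j=9: nums[9]=-7 ≤ -5 → i=4, swap nums[4],nums[9] → [-8,-12,-10,-9,-7,-2,1,2,-4,-1,0,-6,-5]
j=10: nums[10]=0 > -5 → no swap
j=11: nums[11]=-6 ≤ -5 → i=5, swap nums[5],nums[11] → [-8,-12,-10,-9,-7,-6,1,2,-4,-1,0,-2,-5]
final swap nums[6],nums[12] → [-8,-12,-10,-9,-7,-6,-5,2,-4,-1,0,-2,1]; return 6

[-8,-12,-10,-9,-7,-6,-5,2,-4,-1,0,-2,1]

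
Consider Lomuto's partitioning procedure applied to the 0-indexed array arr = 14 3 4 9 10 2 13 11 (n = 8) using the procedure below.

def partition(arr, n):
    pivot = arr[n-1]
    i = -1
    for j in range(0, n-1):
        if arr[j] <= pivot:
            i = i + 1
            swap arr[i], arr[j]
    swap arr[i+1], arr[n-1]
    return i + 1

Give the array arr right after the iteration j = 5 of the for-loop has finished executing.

3 4 9 10 2 14 13 11

pivot = arr[7] = 11; i = -1
j=0: arr[0]=14 > 11 → no swap
j=1: arr[1]=3 ≤ 11 → i=0, swap arr[0],arr[1] → 3 14 4 9 10 2 13 11
j=2: arr[2]=4 ≤ 11 → i=1, swap arr[1],arr[2] → 3 4 14 9 10 2 13 11
j=3: arr[3]=9 ≤ 11 → i=2, swap arr[2],arr[3] → 3 4 9 14 10 2 13 11
j=4: arr[4]=10 ≤ 11 → i=3, swap arr[3],arr[4] → 3 4 9 10 14 2 13 11
j=5: arr[5]=2 ≤ 11 → i=4, swap arr[4],arr[5] → 3 4 9 10 2 14 13 11
(after j=5) arr = 3 4 9 10 2 14 13 11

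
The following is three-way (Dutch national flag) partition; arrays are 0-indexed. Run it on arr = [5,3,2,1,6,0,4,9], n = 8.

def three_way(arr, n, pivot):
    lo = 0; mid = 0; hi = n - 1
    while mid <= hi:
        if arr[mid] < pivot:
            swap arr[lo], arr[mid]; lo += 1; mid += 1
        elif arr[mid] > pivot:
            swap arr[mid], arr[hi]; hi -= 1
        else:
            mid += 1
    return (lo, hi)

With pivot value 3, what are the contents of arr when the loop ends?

pivot = 3; lo=0, mid=0, hi=7
arr[mid]=5>3: swap arr[0],arr[7]; hi=6 → [9,3,2,1,6,0,4,5]
arr[mid]=9>3: swap arr[0],arr[6]; hi=5 → [4,3,2,1,6,0,9,5]
arr[mid]=4>3: swap arr[0],arr[5]; hi=4 → [0,3,2,1,6,4,9,5]
arr[mid]=0<3: swap arr[0],arr[0]; lo=1,mid=1 → [0,3,2,1,6,4,9,5]
arr[mid]=3=3: mid=2
arr[mid]=2<3: swap arr[1],arr[2]; lo=2,mid=3 → [0,2,3,1,6,4,9,5]
arr[mid]=1<3: swap arr[2],arr[3]; lo=3,mid=4 → [0,2,1,3,6,4,9,5]
arr[mid]=6>3: swap arr[4],arr[4]; hi=3 → [0,2,1,3,6,4,9,5]
end: lo=3, hi=3; arr = [0,2,1,3,6,4,9,5]

[0,2,1,3,6,4,9,5]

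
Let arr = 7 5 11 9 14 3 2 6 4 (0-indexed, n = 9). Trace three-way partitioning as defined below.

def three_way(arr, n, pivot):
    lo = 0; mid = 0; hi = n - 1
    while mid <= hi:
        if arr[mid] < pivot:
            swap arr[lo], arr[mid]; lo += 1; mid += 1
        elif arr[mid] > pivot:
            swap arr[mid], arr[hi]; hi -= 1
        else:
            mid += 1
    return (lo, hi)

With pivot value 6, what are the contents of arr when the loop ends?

lo=0 mid=0 hi=8
7>6: swap(0,8), hi=7 ⇒ 4 5 11 9 14 3 2 6 7
4<6: swap(0,0), lo=1 mid=1 ⇒ 4 5 11 9 14 3 2 6 7
5<6: swap(1,1), lo=2 mid=2 ⇒ 4 5 11 9 14 3 2 6 7
11>6: swap(2,7), hi=6 ⇒ 4 5 6 9 14 3 2 11 7
6=6: mid=3
9>6: swap(3,6), hi=5 ⇒ 4 5 6 2 14 3 9 11 7
2<6: swap(2,3), lo=3 mid=4 ⇒ 4 5 2 6 14 3 9 11 7
14>6: swap(4,5), hi=4 ⇒ 4 5 2 6 3 14 9 11 7
3<6: swap(3,4), lo=4 mid=5 ⇒ 4 5 2 3 6 14 9 11 7
done. lo=4 hi=4; arr=4 5 2 3 6 14 9 11 7

4 5 2 3 6 14 9 11 7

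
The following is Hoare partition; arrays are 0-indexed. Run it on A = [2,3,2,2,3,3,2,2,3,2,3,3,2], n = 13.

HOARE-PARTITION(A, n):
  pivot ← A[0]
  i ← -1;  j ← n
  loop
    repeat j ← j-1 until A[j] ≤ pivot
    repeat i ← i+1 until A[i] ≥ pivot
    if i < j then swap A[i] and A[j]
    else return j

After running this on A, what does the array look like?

[2,2,2,2,3,3,2,2,3,3,3,3,2]

pivot=2
j stops at 12 (2), i stops at 0 (2); swap ⇒ [2,3,2,2,3,3,2,2,3,2,3,3,2]
j stops at 9 (2), i stops at 1 (3); swap ⇒ [2,2,2,2,3,3,2,2,3,3,3,3,2]
j stops at 7 (2), i stops at 2 (2); swap ⇒ [2,2,2,2,3,3,2,2,3,3,3,3,2]
j stops at 6 (2), i stops at 3 (2); swap ⇒ [2,2,2,2,3,3,2,2,3,3,3,3,2]
j stops at 3, i stops at 4; i≥j ⇒ return 3. A=[2,2,2,2,3,3,2,2,3,3,3,3,2]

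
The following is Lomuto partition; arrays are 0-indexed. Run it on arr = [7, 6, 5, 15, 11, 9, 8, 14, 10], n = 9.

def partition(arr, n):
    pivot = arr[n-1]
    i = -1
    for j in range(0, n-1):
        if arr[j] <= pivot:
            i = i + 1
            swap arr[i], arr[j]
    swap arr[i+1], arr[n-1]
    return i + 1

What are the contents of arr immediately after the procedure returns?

[7, 6, 5, 9, 8, 10, 11, 14, 15]

pivot=10, i=-1
j=0: 7≤10, i=0, swap(0,0) ⇒ [7, 6, 5, 15, 11, 9, 8, 14, 10]
j=1: 6≤10, i=1, swap(1,1) ⇒ [7, 6, 5, 15, 11, 9, 8, 14, 10]
j=2: 5≤10, i=2, swap(2,2) ⇒ [7, 6, 5, 15, 11, 9, 8, 14, 10]
j=3: 15>10, skip
j=4: 11>10, skip
j=5: 9≤10, i=3, swap(3,5) ⇒ [7, 6, 5, 9, 11, 15, 8, 14, 10]
j=6: 8≤10, i=4, swap(4,6) ⇒ [7, 6, 5, 9, 8, 15, 11, 14, 10]
j=7: 14>10, skip
swap(5,8) ⇒ [7, 6, 5, 9, 8, 10, 11, 14, 15]; return 5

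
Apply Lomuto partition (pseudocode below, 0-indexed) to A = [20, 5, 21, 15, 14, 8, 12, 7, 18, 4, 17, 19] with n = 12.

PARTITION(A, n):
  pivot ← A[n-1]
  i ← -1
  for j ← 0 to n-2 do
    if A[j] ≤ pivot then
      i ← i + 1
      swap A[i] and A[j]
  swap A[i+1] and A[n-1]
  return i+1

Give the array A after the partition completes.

[5, 15, 14, 8, 12, 7, 18, 4, 17, 19, 21, 20]

pivot = A[11] = 19; i = -1
j=0: A[0]=20 > 19 → no swap
j=1: A[1]=5 ≤ 19 → i=0, swap A[0],A[1] → [5, 20, 21, 15, 14, 8, 12, 7, 18, 4, 17, 19]
j=2: A[2]=21 > 19 → no swap
j=3: A[3]=15 ≤ 19 → i=1, swap A[1],A[3] → [5, 15, 21, 20, 14, 8, 12, 7, 18, 4, 17, 19]
j=4: A[4]=14 ≤ 19 → i=2, swap A[2],A[4] → [5, 15, 14, 20, 21, 8, 12, 7, 18, 4, 17, 19]
j=5: A[5]=8 ≤ 19 → i=3, swap A[3],A[5] → [5, 15, 14, 8, 21, 20, 12, 7, 18, 4, 17, 19]
j=6: A[6]=12 ≤ 19 → i=4, swap A[4],A[6] → [5, 15, 14, 8, 12, 20, 21, 7, 18, 4, 17, 19]
j=7: A[7]=7 ≤ 19 → i=5, swap A[5],A[7] → [5, 15, 14, 8, 12, 7, 21, 20, 18, 4, 17, 19]
j=8: A[8]=18 ≤ 19 → i=6, swap A[6],A[8] → [5, 15, 14, 8, 12, 7, 18, 20, 21, 4, 17, 19]
j=9: A[9]=4 ≤ 19 → i=7, swap A[7],A[9] → [5, 15, 14, 8, 12, 7, 18, 4, 21, 20, 17, 19]
j=10: A[10]=17 ≤ 19 → i=8, swap A[8],A[10] → [5, 15, 14, 8, 12, 7, 18, 4, 17, 20, 21, 19]
final swap A[9],A[11] → [5, 15, 14, 8, 12, 7, 18, 4, 17, 19, 21, 20]; return 9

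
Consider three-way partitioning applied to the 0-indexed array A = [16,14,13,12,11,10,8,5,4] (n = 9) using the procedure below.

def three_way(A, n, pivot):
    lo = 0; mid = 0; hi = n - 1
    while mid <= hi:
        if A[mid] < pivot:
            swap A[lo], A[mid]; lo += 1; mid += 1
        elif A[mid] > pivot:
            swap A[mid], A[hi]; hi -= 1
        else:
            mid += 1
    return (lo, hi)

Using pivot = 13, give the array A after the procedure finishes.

lo=0 mid=0 hi=8
16>13: swap(0,8), hi=7 ⇒ [4,14,13,12,11,10,8,5,16]
4<13: swap(0,0), lo=1 mid=1 ⇒ [4,14,13,12,11,10,8,5,16]
14>13: swap(1,7), hi=6 ⇒ [4,5,13,12,11,10,8,14,16]
5<13: swap(1,1), lo=2 mid=2 ⇒ [4,5,13,12,11,10,8,14,16]
13=13: mid=3
12<13: swap(2,3), lo=3 mid=4 ⇒ [4,5,12,13,11,10,8,14,16]
11<13: swap(3,4), lo=4 mid=5 ⇒ [4,5,12,11,13,10,8,14,16]
10<13: swap(4,5), lo=5 mid=6 ⇒ [4,5,12,11,10,13,8,14,16]
8<13: swap(5,6), lo=6 mid=7 ⇒ [4,5,12,11,10,8,13,14,16]
done. lo=6 hi=6; A=[4,5,12,11,10,8,13,14,16]

[4,5,12,11,10,8,13,14,16]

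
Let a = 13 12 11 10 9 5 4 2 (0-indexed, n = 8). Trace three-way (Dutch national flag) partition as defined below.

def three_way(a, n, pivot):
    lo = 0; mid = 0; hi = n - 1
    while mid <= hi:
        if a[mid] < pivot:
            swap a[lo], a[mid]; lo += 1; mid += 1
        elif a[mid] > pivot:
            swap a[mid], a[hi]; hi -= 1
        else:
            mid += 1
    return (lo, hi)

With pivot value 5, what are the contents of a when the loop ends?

pivot = 5; lo=0, mid=0, hi=7
a[mid]=13>5: swap a[0],a[7]; hi=6 → 2 12 11 10 9 5 4 13
a[mid]=2<5: swap a[0],a[0]; lo=1,mid=1 → 2 12 11 10 9 5 4 13
a[mid]=12>5: swap a[1],a[6]; hi=5 → 2 4 11 10 9 5 12 13
a[mid]=4<5: swap a[1],a[1]; lo=2,mid=2 → 2 4 11 10 9 5 12 13
a[mid]=11>5: swap a[2],a[5]; hi=4 → 2 4 5 10 9 11 12 13
a[mid]=5=5: mid=3
a[mid]=10>5: swap a[3],a[4]; hi=3 → 2 4 5 9 10 11 12 13
a[mid]=9>5: swap a[3],a[3]; hi=2 → 2 4 5 9 10 11 12 13
end: lo=2, hi=2; a = 2 4 5 9 10 11 12 13

2 4 5 9 10 11 12 13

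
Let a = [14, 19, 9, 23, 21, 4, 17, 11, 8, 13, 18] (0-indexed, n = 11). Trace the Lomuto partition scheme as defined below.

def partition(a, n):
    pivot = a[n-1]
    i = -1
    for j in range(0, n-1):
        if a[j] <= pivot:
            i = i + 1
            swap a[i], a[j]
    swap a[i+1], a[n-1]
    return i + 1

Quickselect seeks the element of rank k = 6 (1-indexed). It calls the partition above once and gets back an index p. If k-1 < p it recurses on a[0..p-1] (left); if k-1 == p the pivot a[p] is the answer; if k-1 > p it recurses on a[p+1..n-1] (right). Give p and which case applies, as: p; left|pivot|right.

7; left

pivot = a[10] = 18; i = -1
j=0: a[0]=14 ≤ 18 → i=0, swap a[0],a[0] (no change) → [14, 19, 9, 23, 21, 4, 17, 11, 8, 13, 18]
j=1: a[1]=19 > 18 → no swap
j=2: a[2]=9 ≤ 18 → i=1, swap a[1],a[2] → [14, 9, 19, 23, 21, 4, 17, 11, 8, 13, 18]
j=3: a[3]=23 > 18 → no swap
j=4: a[4]=21 > 18 → no swap
j=5: a[5]=4 ≤ 18 → i=2, swap a[2],a[5] → [14, 9, 4, 23, 21, 19, 17, 11, 8, 13, 18]
j=6: a[6]=17 ≤ 18 → i=3, swap a[3],a[6] → [14, 9, 4, 17, 21, 19, 23, 11, 8, 13, 18]
j=7: a[7]=11 ≤ 18 → i=4, swap a[4],a[7] → [14, 9, 4, 17, 11, 19, 23, 21, 8, 13, 18]
j=8: a[8]=8 ≤ 18 → i=5, swap a[5],a[8] → [14, 9, 4, 17, 11, 8, 23, 21, 19, 13, 18]
j=9: a[9]=13 ≤ 18 → i=6, swap a[6],a[9] → [14, 9, 4, 17, 11, 8, 13, 21, 19, 23, 18]
final swap a[7],a[10] → [14, 9, 4, 17, 11, 8, 13, 18, 19, 23, 21]; return 7
p = 7; k-1 = 5 < 7 ⇒ left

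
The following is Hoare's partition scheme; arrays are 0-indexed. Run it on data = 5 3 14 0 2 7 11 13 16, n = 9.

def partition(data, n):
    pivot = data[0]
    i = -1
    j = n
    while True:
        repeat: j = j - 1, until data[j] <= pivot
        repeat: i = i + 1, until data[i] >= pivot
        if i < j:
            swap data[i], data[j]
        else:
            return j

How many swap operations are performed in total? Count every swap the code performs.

2

pivot = data[0] = 5; i = -1, j = 9
j→4 (data[4]=2≤5), i→0 (data[0]=5≥5); i<j, swap → 2 3 14 0 5 7 11 13 16
j→3 (data[3]=0≤5), i→2 (data[2]=14≥5); i<j, swap → 2 3 0 14 5 7 11 13 16
j→2, i→3; i≥j, return j=2. data = 2 3 0 14 5 7 11 13 16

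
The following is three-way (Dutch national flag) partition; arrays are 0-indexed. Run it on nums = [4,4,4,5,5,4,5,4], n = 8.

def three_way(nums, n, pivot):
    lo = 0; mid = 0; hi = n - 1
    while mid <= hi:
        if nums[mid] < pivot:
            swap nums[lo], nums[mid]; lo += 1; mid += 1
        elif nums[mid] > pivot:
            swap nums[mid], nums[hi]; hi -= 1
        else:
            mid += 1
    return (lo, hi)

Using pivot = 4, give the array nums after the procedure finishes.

[4,4,4,4,4,5,5,5]

pivot = 4; lo=0, mid=0, hi=7
nums[mid]=4=4: mid=1
nums[mid]=4=4: mid=2
nums[mid]=4=4: mid=3
nums[mid]=5>4: swap nums[3],nums[7]; hi=6 → [4,4,4,4,5,4,5,5]
nums[mid]=4=4: mid=4
nums[mid]=5>4: swap nums[4],nums[6]; hi=5 → [4,4,4,4,5,4,5,5]
nums[mid]=5>4: swap nums[4],nums[5]; hi=4 → [4,4,4,4,4,5,5,5]
nums[mid]=4=4: mid=5
end: lo=0, hi=4; nums = [4,4,4,4,4,5,5,5]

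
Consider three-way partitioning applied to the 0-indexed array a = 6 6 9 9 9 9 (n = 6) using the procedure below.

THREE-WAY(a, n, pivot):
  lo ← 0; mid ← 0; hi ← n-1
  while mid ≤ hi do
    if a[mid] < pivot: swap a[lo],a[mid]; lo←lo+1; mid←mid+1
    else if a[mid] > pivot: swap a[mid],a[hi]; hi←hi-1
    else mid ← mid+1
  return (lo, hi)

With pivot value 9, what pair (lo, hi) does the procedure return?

(2, 5)

pivot = 9; lo=0, mid=0, hi=5
a[mid]=6<9: swap a[0],a[0]; lo=1,mid=1 → 6 6 9 9 9 9
a[mid]=6<9: swap a[1],a[1]; lo=2,mid=2 → 6 6 9 9 9 9
a[mid]=9=9: mid=3
a[mid]=9=9: mid=4
a[mid]=9=9: mid=5
a[mid]=9=9: mid=6
end: lo=2, hi=5; a = 6 6 9 9 9 9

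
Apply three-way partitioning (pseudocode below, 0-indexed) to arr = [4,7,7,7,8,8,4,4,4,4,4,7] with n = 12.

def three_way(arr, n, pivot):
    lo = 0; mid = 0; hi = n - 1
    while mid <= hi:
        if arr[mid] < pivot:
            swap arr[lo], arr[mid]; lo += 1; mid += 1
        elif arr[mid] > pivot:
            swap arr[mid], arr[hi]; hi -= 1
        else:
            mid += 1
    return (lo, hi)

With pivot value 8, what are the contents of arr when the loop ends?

lo=0 mid=0 hi=11
4<8: swap(0,0), lo=1 mid=1 ⇒ [4,7,7,7,8,8,4,4,4,4,4,7]
7<8: swap(1,1), lo=2 mid=2 ⇒ [4,7,7,7,8,8,4,4,4,4,4,7]
7<8: swap(2,2), lo=3 mid=3 ⇒ [4,7,7,7,8,8,4,4,4,4,4,7]
7<8: swap(3,3), lo=4 mid=4 ⇒ [4,7,7,7,8,8,4,4,4,4,4,7]
8=8: mid=5
8=8: mid=6
4<8: swap(4,6), lo=5 mid=7 ⇒ [4,7,7,7,4,8,8,4,4,4,4,7]
4<8: swap(5,7), lo=6 mid=8 ⇒ [4,7,7,7,4,4,8,8,4,4,4,7]
4<8: swap(6,8), lo=7 mid=9 ⇒ [4,7,7,7,4,4,4,8,8,4,4,7]
4<8: swap(7,9), lo=8 mid=10 ⇒ [4,7,7,7,4,4,4,4,8,8,4,7]
4<8: swap(8,10), lo=9 mid=11 ⇒ [4,7,7,7,4,4,4,4,4,8,8,7]
7<8: swap(9,11), lo=10 mid=12 ⇒ [4,7,7,7,4,4,4,4,4,7,8,8]
done. lo=10 hi=11; arr=[4,7,7,7,4,4,4,4,4,7,8,8]

[4,7,7,7,4,4,4,4,4,7,8,8]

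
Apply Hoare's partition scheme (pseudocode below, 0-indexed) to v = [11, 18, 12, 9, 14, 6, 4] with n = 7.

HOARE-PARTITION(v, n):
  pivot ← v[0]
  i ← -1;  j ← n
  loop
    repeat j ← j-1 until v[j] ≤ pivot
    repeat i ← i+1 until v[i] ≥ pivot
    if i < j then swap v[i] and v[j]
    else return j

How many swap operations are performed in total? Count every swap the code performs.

pivot = v[0] = 11; i = -1, j = 7
j→6 (v[6]=4≤11), i→0 (v[0]=11≥11); i<j, swap → [4, 18, 12, 9, 14, 6, 11]
j→5 (v[5]=6≤11), i→1 (v[1]=18≥11); i<j, swap → [4, 6, 12, 9, 14, 18, 11]
j→3 (v[3]=9≤11), i→2 (v[2]=12≥11); i<j, swap → [4, 6, 9, 12, 14, 18, 11]
j→2, i→3; i≥j, return j=2. v = [4, 6, 9, 12, 14, 18, 11]

3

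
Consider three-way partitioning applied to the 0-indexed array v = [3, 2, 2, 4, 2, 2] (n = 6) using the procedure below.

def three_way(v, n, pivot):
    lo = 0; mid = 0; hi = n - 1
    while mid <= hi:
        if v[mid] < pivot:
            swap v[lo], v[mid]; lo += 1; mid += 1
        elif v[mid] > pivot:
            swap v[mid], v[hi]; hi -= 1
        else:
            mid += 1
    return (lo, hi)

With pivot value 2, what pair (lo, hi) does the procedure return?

pivot = 2; lo=0, mid=0, hi=5
v[mid]=3>2: swap v[0],v[5]; hi=4 → [2, 2, 2, 4, 2, 3]
v[mid]=2=2: mid=1
v[mid]=2=2: mid=2
v[mid]=2=2: mid=3
v[mid]=4>2: swap v[3],v[4]; hi=3 → [2, 2, 2, 2, 4, 3]
v[mid]=2=2: mid=4
end: lo=0, hi=3; v = [2, 2, 2, 2, 4, 3]

(0, 3)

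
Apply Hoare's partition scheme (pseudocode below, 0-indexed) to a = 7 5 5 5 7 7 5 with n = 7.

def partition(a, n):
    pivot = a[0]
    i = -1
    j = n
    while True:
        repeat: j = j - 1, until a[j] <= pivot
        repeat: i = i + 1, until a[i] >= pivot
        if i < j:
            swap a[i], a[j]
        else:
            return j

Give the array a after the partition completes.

pivot=7
j stops at 6 (5), i stops at 0 (7); swap ⇒ 5 5 5 5 7 7 7
j stops at 5 (7), i stops at 4 (7); swap ⇒ 5 5 5 5 7 7 7
j stops at 4, i stops at 5; i≥j ⇒ return 4. a=5 5 5 5 7 7 7

5 5 5 5 7 7 7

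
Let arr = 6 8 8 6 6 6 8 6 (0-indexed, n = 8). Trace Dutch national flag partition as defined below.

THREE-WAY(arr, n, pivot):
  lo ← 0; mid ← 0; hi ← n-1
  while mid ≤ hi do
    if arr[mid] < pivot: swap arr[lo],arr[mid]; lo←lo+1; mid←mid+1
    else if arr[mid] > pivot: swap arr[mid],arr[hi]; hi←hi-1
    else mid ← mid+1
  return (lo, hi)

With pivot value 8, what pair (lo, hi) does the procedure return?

(5, 7)

lo=0 mid=0 hi=7
6<8: swap(0,0), lo=1 mid=1 ⇒ 6 8 8 6 6 6 8 6
8=8: mid=2
8=8: mid=3
6<8: swap(1,3), lo=2 mid=4 ⇒ 6 6 8 8 6 6 8 6
6<8: swap(2,4), lo=3 mid=5 ⇒ 6 6 6 8 8 6 8 6
6<8: swap(3,5), lo=4 mid=6 ⇒ 6 6 6 6 8 8 8 6
8=8: mid=7
6<8: swap(4,7), lo=5 mid=8 ⇒ 6 6 6 6 6 8 8 8
done. lo=5 hi=7; arr=6 6 6 6 6 8 8 8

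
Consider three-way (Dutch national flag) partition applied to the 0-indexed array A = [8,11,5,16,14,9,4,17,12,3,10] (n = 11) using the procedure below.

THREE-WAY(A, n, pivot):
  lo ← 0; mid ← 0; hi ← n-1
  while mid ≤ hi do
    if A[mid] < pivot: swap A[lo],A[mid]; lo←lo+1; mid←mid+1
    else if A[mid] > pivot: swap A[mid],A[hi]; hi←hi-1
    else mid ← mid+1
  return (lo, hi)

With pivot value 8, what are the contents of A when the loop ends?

[3,5,4,8,9,14,17,12,16,10,11]

pivot = 8; lo=0, mid=0, hi=10
A[mid]=8=8: mid=1
A[mid]=11>8: swap A[1],A[10]; hi=9 → [8,10,5,16,14,9,4,17,12,3,11]
A[mid]=10>8: swap A[1],A[9]; hi=8 → [8,3,5,16,14,9,4,17,12,10,11]
A[mid]=3<8: swap A[0],A[1]; lo=1,mid=2 → [3,8,5,16,14,9,4,17,12,10,11]
A[mid]=5<8: swap A[1],A[2]; lo=2,mid=3 → [3,5,8,16,14,9,4,17,12,10,11]
A[mid]=16>8: swap A[3],A[8]; hi=7 → [3,5,8,12,14,9,4,17,16,10,11]
A[mid]=12>8: swap A[3],A[7]; hi=6 → [3,5,8,17,14,9,4,12,16,10,11]
A[mid]=17>8: swap A[3],A[6]; hi=5 → [3,5,8,4,14,9,17,12,16,10,11]
A[mid]=4<8: swap A[2],A[3]; lo=3,mid=4 → [3,5,4,8,14,9,17,12,16,10,11]
A[mid]=14>8: swap A[4],A[5]; hi=4 → [3,5,4,8,9,14,17,12,16,10,11]
A[mid]=9>8: swap A[4],A[4]; hi=3 → [3,5,4,8,9,14,17,12,16,10,11]
end: lo=3, hi=3; A = [3,5,4,8,9,14,17,12,16,10,11]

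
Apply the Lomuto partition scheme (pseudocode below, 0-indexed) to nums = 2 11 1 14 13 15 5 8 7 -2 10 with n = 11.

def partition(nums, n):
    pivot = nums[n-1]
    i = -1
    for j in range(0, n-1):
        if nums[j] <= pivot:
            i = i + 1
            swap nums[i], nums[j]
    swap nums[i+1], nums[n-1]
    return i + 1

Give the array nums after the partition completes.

pivot = nums[10] = 10; i = -1
j=0: nums[0]=2 ≤ 10 → i=0, swap nums[0],nums[0] (no change) → 2 11 1 14 13 15 5 8 7 -2 10
j=1: nums[1]=11 > 10 → no swap
j=2: nums[2]=1 ≤ 10 → i=1, swap nums[1],nums[2] → 2 1 11 14 13 15 5 8 7 -2 10
j=3: nums[3]=14 > 10 → no swap
j=4: nums[4]=13 > 10 → no swap
j=5: nums[5]=15 > 10 → no swap
j=6: nums[6]=5 ≤ 10 → i=2, swap nums[2],nums[6] → 2 1 5 14 13 15 11 8 7 -2 10
j=7: nums[7]=8 ≤ 10 → i=3, swap nums[3],nums[7] → 2 1 5 8 13 15 11 14 7 -2 10
j=8: nums[8]=7 ≤ 10 → i=4, swap nums[4],nums[8] → 2 1 5 8 7 15 11 14 13 -2 10
j=9: nums[9]=-2 ≤ 10 → i=5, swap nums[5],nums[9] → 2 1 5 8 7 -2 11 14 13 15 10
final swap nums[6],nums[10] → 2 1 5 8 7 -2 10 14 13 15 11; return 6

2 1 5 8 7 -2 10 14 13 15 11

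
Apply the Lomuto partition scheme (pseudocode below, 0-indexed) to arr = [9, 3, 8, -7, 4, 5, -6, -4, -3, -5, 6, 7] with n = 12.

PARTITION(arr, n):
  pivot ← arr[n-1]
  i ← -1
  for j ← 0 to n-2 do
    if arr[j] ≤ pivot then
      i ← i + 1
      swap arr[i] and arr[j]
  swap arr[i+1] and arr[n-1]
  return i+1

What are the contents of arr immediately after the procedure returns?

[3, -7, 4, 5, -6, -4, -3, -5, 6, 7, 8, 9]

pivot=7, i=-1
j=0: 9>7, skip
j=1: 3≤7, i=0, swap(0,1) ⇒ [3, 9, 8, -7, 4, 5, -6, -4, -3, -5, 6, 7]
j=2: 8>7, skip
j=3: -7≤7, i=1, swap(1,3) ⇒ [3, -7, 8, 9, 4, 5, -6, -4, -3, -5, 6, 7]
j=4: 4≤7, i=2, swap(2,4) ⇒ [3, -7, 4, 9, 8, 5, -6, -4, -3, -5, 6, 7]
j=5: 5≤7, i=3, swap(3,5) ⇒ [3, -7, 4, 5, 8, 9, -6, -4, -3, -5, 6, 7]
j=6: -6≤7, i=4, swap(4,6) ⇒ [3, -7, 4, 5, -6, 9, 8, -4, -3, -5, 6, 7]
j=7: -4≤7, i=5, swap(5,7) ⇒ [3, -7, 4, 5, -6, -4, 8, 9, -3, -5, 6, 7]
j=8: -3≤7, i=6, swap(6,8) ⇒ [3, -7, 4, 5, -6, -4, -3, 9, 8, -5, 6, 7]
j=9: -5≤7, i=7, swap(7,9) ⇒ [3, -7, 4, 5, -6, -4, -3, -5, 8, 9, 6, 7]
j=10: 6≤7, i=8, swap(8,10) ⇒ [3, -7, 4, 5, -6, -4, -3, -5, 6, 9, 8, 7]
swap(9,11) ⇒ [3, -7, 4, 5, -6, -4, -3, -5, 6, 7, 8, 9]; return 9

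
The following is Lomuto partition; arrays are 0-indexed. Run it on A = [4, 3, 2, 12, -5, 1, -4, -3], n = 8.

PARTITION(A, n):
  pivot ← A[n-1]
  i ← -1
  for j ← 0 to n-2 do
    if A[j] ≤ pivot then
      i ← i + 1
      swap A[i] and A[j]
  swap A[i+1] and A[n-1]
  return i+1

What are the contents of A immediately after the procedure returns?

pivot=-3, i=-1
j=0: 4>-3, skip
j=1: 3>-3, skip
j=2: 2>-3, skip
j=3: 12>-3, skip
j=4: -5≤-3, i=0, swap(0,4) ⇒ [-5, 3, 2, 12, 4, 1, -4, -3]
j=5: 1>-3, skip
j=6: -4≤-3, i=1, swap(1,6) ⇒ [-5, -4, 2, 12, 4, 1, 3, -3]
swap(2,7) ⇒ [-5, -4, -3, 12, 4, 1, 3, 2]; return 2

[-5, -4, -3, 12, 4, 1, 3, 2]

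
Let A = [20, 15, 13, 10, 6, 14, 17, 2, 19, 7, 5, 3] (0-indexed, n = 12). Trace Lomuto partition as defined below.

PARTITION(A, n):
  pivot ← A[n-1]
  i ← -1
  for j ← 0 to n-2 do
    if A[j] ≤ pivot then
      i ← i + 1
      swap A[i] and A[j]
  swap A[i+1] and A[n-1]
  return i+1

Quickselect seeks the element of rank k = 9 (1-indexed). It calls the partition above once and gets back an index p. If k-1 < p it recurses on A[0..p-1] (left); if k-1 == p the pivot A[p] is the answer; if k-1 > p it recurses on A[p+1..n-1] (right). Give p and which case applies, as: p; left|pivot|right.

1; right

pivot = A[11] = 3; i = -1
j=0: A[0]=20 > 3 → no swap
j=1: A[1]=15 > 3 → no swap
j=2: A[2]=13 > 3 → no swap
j=3: A[3]=10 > 3 → no swap
j=4: A[4]=6 > 3 → no swap
j=5: A[5]=14 > 3 → no swap
j=6: A[6]=17 > 3 → no swap
j=7: A[7]=2 ≤ 3 → i=0, swap A[0],A[7] → [2, 15, 13, 10, 6, 14, 17, 20, 19, 7, 5, 3]
j=8: A[8]=19 > 3 → no swap
j=9: A[9]=7 > 3 → no swap
j=10: A[10]=5 > 3 → no swap
final swap A[1],A[11] → [2, 3, 13, 10, 6, 14, 17, 20, 19, 7, 5, 15]; return 1
p = 1; k-1 = 8 > 1 ⇒ right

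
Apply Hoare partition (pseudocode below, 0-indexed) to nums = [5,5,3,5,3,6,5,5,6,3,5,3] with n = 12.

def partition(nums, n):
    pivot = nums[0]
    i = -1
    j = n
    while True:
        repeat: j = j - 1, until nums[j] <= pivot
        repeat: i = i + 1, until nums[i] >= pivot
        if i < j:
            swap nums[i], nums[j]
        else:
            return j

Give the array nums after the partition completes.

[3,5,3,3,3,5,5,6,6,5,5,5]

pivot = nums[0] = 5; i = -1, j = 12
j→11 (nums[11]=3≤5), i→0 (nums[0]=5≥5); i<j, swap → [3,5,3,5,3,6,5,5,6,3,5,5]
j→10 (nums[10]=5≤5), i→1 (nums[1]=5≥5); i<j, swap → [3,5,3,5,3,6,5,5,6,3,5,5]
j→9 (nums[9]=3≤5), i→3 (nums[3]=5≥5); i<j, swap → [3,5,3,3,3,6,5,5,6,5,5,5]
j→7 (nums[7]=5≤5), i→5 (nums[5]=6≥5); i<j, swap → [3,5,3,3,3,5,5,6,6,5,5,5]
j→6, i→6; i≥j, return j=6. nums = [3,5,3,3,3,5,5,6,6,5,5,5]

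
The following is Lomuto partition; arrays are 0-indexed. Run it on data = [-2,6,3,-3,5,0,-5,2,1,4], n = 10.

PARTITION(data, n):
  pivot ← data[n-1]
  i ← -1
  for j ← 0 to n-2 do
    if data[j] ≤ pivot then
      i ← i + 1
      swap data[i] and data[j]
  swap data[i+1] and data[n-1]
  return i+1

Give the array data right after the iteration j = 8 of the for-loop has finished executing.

pivot = data[9] = 4; i = -1
j=0: data[0]=-2 ≤ 4 → i=0, swap data[0],data[0] (no change) → [-2,6,3,-3,5,0,-5,2,1,4]
j=1: data[1]=6 > 4 → no swap
j=2: data[2]=3 ≤ 4 → i=1, swap data[1],data[2] → [-2,3,6,-3,5,0,-5,2,1,4]
j=3: data[3]=-3 ≤ 4 → i=2, swap data[2],data[3] → [-2,3,-3,6,5,0,-5,2,1,4]
j=4: data[4]=5 > 4 → no swap
j=5: data[5]=0 ≤ 4 → i=3, swap data[3],data[5] → [-2,3,-3,0,5,6,-5,2,1,4]
j=6: data[6]=-5 ≤ 4 → i=4, swap data[4],data[6] → [-2,3,-3,0,-5,6,5,2,1,4]
j=7: data[7]=2 ≤ 4 → i=5, swap data[5],data[7] → [-2,3,-3,0,-5,2,5,6,1,4]
j=8: data[8]=1 ≤ 4 → i=6, swap data[6],data[8] → [-2,3,-3,0,-5,2,1,6,5,4]
(after j=8) data = [-2,3,-3,0,-5,2,1,6,5,4]

[-2,3,-3,0,-5,2,1,6,5,4]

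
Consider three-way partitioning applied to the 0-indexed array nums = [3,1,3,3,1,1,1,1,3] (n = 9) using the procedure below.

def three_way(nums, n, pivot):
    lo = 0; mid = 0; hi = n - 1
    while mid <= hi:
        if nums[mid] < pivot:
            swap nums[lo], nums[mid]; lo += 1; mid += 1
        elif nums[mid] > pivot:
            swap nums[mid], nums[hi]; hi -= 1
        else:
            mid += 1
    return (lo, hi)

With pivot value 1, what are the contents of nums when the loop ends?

pivot = 1; lo=0, mid=0, hi=8
nums[mid]=3>1: swap nums[0],nums[8]; hi=7 → [3,1,3,3,1,1,1,1,3]
nums[mid]=3>1: swap nums[0],nums[7]; hi=6 → [1,1,3,3,1,1,1,3,3]
nums[mid]=1=1: mid=1
nums[mid]=1=1: mid=2
nums[mid]=3>1: swap nums[2],nums[6]; hi=5 → [1,1,1,3,1,1,3,3,3]
nums[mid]=1=1: mid=3
nums[mid]=3>1: swap nums[3],nums[5]; hi=4 → [1,1,1,1,1,3,3,3,3]
nums[mid]=1=1: mid=4
nums[mid]=1=1: mid=5
end: lo=0, hi=4; nums = [1,1,1,1,1,3,3,3,3]

[1,1,1,1,1,3,3,3,3]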